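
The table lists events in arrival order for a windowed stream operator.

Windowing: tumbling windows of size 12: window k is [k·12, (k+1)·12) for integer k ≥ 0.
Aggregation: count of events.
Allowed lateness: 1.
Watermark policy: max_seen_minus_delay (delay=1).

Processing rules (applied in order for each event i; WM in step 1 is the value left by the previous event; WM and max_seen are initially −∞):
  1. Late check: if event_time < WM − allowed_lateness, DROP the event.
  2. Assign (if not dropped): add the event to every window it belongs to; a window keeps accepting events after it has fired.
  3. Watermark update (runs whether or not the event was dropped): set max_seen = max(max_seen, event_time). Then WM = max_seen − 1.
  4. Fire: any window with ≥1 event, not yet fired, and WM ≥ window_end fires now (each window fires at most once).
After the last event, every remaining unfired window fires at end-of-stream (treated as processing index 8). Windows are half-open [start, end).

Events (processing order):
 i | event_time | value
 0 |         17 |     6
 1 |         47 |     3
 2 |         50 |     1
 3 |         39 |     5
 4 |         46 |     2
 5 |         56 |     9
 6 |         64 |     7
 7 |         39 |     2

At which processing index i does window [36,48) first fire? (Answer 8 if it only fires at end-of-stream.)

i=0 t=17 v=6: → [12,24); WM=16
i=1 t=47 v=3: → [36,48); WM=46; [12,24) fires=1
i=2 t=50 v=1: → [48,60); WM=49; [36,48) fires=1
i=3 t=39 v=5: DROP (t<49-1); WM=49
i=4 t=46 v=2: DROP (t<49-1); WM=49
i=5 t=56 v=9: → [48,60); WM=55
i=6 t=64 v=7: → [60,72); WM=63; [48,60) fires=2
i=7 t=39 v=2: DROP (t<63-1); WM=63

2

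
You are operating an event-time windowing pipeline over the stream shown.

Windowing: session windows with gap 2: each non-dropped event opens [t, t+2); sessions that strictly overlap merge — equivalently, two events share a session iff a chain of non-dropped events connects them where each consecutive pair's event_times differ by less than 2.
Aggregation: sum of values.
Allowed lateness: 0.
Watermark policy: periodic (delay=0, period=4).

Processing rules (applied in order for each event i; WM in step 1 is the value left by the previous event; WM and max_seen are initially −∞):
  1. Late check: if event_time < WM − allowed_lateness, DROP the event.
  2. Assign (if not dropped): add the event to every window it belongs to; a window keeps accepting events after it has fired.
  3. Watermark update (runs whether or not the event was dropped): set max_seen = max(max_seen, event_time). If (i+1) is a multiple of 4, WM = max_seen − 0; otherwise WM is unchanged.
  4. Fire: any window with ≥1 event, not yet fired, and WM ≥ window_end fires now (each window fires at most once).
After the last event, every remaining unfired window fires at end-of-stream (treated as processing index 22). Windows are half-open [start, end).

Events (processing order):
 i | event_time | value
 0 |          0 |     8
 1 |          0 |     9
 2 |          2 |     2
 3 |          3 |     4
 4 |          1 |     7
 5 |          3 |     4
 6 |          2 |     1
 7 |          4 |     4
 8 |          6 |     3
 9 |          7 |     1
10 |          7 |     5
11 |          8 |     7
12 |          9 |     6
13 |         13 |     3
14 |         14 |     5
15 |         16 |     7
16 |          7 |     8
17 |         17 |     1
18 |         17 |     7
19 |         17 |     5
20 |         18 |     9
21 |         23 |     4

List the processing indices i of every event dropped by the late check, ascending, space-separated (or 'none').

i=0 t=0 v=8: → [0,2); WM=−∞
i=1 t=0 v=9: → [0,2); WM=−∞
i=2 t=2 v=2: → [2,4); WM=−∞
i=3 t=3 v=4: → [2,5); WM=3
i=4 t=1 v=7: DROP (t<3-0); WM=3
i=5 t=3 v=4: → [2,5); WM=3
i=6 t=2 v=1: DROP (t<3-0); WM=3
i=7 t=4 v=4: → [2,6); WM=4
i=8 t=6 v=3: → [6,8); WM=4
i=9 t=7 v=1: → [6,9); WM=4
i=10 t=7 v=5: → [6,9); WM=4
i=11 t=8 v=7: → [6,10); WM=8
i=12 t=9 v=6: → [6,11); WM=8
i=13 t=13 v=3: → [13,15); WM=8
i=14 t=14 v=5: → [13,16); WM=8
i=15 t=16 v=7: → [16,18); WM=16
i=16 t=7 v=8: DROP (t<16-0); WM=16
i=17 t=17 v=1: → [16,19); WM=16
i=18 t=17 v=7: → [16,19); WM=16
i=19 t=17 v=5: → [16,19); WM=17
i=20 t=18 v=9: → [16,20); WM=17
i=21 t=23 v=4: → [23,25); WM=17

4 6 16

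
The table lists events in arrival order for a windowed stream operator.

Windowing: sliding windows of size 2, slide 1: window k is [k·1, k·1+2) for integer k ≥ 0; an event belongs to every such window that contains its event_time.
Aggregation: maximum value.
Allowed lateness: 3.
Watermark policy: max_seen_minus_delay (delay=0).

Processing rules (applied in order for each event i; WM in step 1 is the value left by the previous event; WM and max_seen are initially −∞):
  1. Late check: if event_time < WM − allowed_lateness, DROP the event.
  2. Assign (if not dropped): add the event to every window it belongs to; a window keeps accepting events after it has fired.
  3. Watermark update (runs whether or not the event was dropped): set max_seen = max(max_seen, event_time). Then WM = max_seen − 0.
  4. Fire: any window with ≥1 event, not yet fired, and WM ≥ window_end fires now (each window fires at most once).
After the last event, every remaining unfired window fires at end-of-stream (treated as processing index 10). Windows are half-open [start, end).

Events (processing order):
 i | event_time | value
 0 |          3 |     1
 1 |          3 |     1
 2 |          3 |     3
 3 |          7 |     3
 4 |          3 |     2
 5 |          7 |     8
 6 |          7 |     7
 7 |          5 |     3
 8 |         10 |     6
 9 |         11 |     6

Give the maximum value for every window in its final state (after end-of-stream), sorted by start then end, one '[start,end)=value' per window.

[2,4)=3 [3,5)=3 [4,6)=3 [5,7)=3 [6,8)=8 [7,9)=8 [9,11)=6 [10,12)=6 [11,13)=6

i=0 t=3 v=1: → [3,5),[2,4); WM=3
i=1 t=3 v=1: → [3,5),[2,4); WM=3
i=2 t=3 v=3: → [3,5),[2,4); WM=3
i=3 t=7 v=3: → [7,9),[6,8); WM=7; [2,4) fires=3 [3,5) fires=3
i=4 t=3 v=2: DROP (t<7-3); WM=7
i=5 t=7 v=8: → [7,9),[6,8); WM=7
i=6 t=7 v=7: → [7,9),[6,8); WM=7
i=7 t=5 v=3: → [5,7),[4,6); WM=7; [4,6) fires=3 [5,7) fires=3
i=8 t=10 v=6: → [10,12),[9,11); WM=10; [6,8) fires=8 [7,9) fires=8
i=9 t=11 v=6: → [11,13),[10,12); WM=11; [9,11) fires=6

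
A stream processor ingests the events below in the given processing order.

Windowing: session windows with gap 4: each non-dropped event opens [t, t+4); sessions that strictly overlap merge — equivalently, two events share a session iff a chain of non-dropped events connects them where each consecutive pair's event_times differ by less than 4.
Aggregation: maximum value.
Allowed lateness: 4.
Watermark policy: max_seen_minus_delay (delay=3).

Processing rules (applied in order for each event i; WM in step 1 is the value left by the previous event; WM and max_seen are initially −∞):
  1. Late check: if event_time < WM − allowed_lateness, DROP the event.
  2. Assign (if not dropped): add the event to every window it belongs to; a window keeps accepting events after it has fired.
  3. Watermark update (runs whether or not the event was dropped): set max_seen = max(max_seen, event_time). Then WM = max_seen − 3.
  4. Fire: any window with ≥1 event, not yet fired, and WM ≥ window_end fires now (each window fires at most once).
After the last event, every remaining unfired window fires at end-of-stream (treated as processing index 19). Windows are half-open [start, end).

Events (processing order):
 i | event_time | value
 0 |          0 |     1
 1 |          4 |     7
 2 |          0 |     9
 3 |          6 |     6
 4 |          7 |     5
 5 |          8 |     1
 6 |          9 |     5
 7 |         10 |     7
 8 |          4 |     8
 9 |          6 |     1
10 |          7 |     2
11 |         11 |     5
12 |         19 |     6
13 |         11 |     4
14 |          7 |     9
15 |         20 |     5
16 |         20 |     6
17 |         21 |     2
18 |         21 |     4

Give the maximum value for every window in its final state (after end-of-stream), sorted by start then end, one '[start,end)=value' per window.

i=0 t=0 v=1: → [0,4); WM=-3
i=1 t=4 v=7: → [4,8); WM=1
i=2 t=0 v=9: → [0,4); WM=1
i=3 t=6 v=6: → [4,10); WM=3
i=4 t=7 v=5: → [4,11); WM=4
i=5 t=8 v=1: → [4,12); WM=5
i=6 t=9 v=5: → [4,13); WM=6
i=7 t=10 v=7: → [4,14); WM=7
i=8 t=4 v=8: → [4,14); WM=7
i=9 t=6 v=1: → [4,14); WM=7
i=10 t=7 v=2: → [4,14); WM=7
i=11 t=11 v=5: → [4,15); WM=8
i=12 t=19 v=6: → [19,23); WM=16
i=13 t=11 v=4: DROP (t<16-4); WM=16
i=14 t=7 v=9: DROP (t<16-4); WM=16
i=15 t=20 v=5: → [19,24); WM=17
i=16 t=20 v=6: → [19,24); WM=17
i=17 t=21 v=2: → [19,25); WM=18
i=18 t=21 v=4: → [19,25); WM=18

[0,4)=9 [4,15)=8 [19,25)=6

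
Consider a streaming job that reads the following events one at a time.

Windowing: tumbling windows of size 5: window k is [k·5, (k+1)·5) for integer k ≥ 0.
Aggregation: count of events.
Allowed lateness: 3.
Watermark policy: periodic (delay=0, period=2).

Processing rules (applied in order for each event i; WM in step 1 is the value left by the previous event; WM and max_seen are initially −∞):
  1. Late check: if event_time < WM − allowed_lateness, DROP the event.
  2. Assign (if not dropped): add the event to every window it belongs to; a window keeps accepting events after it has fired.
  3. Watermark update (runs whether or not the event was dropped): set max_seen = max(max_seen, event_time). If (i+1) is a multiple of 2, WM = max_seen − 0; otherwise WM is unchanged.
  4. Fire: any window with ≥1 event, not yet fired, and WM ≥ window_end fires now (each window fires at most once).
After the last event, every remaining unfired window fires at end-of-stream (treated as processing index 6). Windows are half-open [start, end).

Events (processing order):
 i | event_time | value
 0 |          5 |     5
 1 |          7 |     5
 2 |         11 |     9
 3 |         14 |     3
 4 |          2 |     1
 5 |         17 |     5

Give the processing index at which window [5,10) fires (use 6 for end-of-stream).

i=0 t=5 v=5: → [5,10); WM=−∞
i=1 t=7 v=5: → [5,10); WM=7
i=2 t=11 v=9: → [10,15); WM=7
i=3 t=14 v=3: → [10,15); WM=14; [5,10) fires=2
i=4 t=2 v=1: DROP (t<14-3); WM=14
i=5 t=17 v=5: → [15,20); WM=17; [10,15) fires=2

3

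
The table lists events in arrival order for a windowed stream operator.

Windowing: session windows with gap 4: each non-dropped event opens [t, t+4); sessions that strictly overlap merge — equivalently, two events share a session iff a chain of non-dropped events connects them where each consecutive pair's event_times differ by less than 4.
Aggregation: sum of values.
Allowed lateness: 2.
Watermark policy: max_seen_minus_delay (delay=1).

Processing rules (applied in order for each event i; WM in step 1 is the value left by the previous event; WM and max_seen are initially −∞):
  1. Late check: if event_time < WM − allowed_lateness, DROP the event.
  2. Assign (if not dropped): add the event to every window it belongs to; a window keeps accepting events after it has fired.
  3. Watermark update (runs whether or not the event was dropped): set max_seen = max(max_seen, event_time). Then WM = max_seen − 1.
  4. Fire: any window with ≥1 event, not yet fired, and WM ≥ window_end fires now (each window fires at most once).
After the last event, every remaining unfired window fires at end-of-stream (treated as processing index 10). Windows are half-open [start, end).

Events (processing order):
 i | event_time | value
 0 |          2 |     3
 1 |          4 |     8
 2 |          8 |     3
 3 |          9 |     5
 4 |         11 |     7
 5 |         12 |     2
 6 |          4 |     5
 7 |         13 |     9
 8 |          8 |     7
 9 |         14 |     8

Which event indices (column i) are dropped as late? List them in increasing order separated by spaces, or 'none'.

i=0 t=2 v=3: → [2,6); WM=1
i=1 t=4 v=8: → [2,8); WM=3
i=2 t=8 v=3: → [8,12); WM=7
i=3 t=9 v=5: → [8,13); WM=8
i=4 t=11 v=7: → [8,15); WM=10
i=5 t=12 v=2: → [8,16); WM=11
i=6 t=4 v=5: DROP (t<11-2); WM=11
i=7 t=13 v=9: → [8,17); WM=12
i=8 t=8 v=7: DROP (t<12-2); WM=12
i=9 t=14 v=8: → [8,18); WM=13

6 8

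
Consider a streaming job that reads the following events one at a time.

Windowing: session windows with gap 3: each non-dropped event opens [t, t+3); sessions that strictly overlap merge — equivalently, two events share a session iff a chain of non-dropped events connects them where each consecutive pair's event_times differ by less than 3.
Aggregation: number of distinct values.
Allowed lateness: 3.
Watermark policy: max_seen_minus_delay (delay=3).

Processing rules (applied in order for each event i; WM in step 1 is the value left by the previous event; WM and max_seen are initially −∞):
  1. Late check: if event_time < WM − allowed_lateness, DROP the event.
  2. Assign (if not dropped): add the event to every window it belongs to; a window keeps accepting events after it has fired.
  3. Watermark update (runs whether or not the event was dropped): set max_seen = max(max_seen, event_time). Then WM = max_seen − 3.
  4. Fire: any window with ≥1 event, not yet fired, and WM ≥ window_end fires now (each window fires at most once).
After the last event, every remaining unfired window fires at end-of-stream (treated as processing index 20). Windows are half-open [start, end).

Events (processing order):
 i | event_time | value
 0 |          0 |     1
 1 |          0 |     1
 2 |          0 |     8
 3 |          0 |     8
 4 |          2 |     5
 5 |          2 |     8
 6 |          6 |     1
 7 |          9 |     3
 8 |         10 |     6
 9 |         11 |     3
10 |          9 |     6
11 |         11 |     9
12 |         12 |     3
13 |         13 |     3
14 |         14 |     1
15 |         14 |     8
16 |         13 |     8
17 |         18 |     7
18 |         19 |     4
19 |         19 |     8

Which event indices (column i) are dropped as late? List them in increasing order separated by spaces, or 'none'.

i=0 t=0 v=1: → [0,3); WM=-3
i=1 t=0 v=1: → [0,3); WM=-3
i=2 t=0 v=8: → [0,3); WM=-3
i=3 t=0 v=8: → [0,3); WM=-3
i=4 t=2 v=5: → [0,5); WM=-1
i=5 t=2 v=8: → [0,5); WM=-1
i=6 t=6 v=1: → [6,9); WM=3
i=7 t=9 v=3: → [9,12); WM=6
i=8 t=10 v=6: → [9,13); WM=7
i=9 t=11 v=3: → [9,14); WM=8
i=10 t=9 v=6: → [9,14); WM=8
i=11 t=11 v=9: → [9,14); WM=8
i=12 t=12 v=3: → [9,15); WM=9
i=13 t=13 v=3: → [9,16); WM=10
i=14 t=14 v=1: → [9,17); WM=11
i=15 t=14 v=8: → [9,17); WM=11
i=16 t=13 v=8: → [9,17); WM=11
i=17 t=18 v=7: → [18,21); WM=15
i=18 t=19 v=4: → [18,22); WM=16
i=19 t=19 v=8: → [18,22); WM=16

none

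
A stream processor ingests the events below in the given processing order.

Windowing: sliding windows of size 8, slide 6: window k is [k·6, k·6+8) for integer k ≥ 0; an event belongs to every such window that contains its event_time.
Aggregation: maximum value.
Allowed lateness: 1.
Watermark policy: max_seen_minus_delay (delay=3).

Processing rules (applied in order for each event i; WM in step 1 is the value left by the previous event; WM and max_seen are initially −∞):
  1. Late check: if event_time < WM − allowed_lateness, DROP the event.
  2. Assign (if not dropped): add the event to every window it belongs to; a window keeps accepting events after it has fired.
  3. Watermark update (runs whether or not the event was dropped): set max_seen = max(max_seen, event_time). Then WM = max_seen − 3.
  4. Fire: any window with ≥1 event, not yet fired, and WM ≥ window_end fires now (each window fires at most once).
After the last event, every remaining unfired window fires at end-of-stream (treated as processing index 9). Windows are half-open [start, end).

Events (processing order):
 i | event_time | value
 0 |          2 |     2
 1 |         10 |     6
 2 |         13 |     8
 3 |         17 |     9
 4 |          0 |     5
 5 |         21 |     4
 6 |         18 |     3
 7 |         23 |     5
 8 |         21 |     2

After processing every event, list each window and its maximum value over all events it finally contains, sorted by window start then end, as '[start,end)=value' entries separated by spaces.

[0,8)=2 [6,14)=8 [12,20)=9 [18,26)=5

i=0 t=2 v=2: → [0,8); WM=-1
i=1 t=10 v=6: → [6,14); WM=7
i=2 t=13 v=8: → [12,20),[6,14); WM=10; [0,8) fires=2
i=3 t=17 v=9: → [12,20); WM=14; [6,14) fires=8
i=4 t=0 v=5: DROP (t<14-1); WM=14
i=5 t=21 v=4: → [18,26); WM=18
i=6 t=18 v=3: → [18,26),[12,20); WM=18
i=7 t=23 v=5: → [18,26); WM=20; [12,20) fires=9
i=8 t=21 v=2: → [18,26); WM=20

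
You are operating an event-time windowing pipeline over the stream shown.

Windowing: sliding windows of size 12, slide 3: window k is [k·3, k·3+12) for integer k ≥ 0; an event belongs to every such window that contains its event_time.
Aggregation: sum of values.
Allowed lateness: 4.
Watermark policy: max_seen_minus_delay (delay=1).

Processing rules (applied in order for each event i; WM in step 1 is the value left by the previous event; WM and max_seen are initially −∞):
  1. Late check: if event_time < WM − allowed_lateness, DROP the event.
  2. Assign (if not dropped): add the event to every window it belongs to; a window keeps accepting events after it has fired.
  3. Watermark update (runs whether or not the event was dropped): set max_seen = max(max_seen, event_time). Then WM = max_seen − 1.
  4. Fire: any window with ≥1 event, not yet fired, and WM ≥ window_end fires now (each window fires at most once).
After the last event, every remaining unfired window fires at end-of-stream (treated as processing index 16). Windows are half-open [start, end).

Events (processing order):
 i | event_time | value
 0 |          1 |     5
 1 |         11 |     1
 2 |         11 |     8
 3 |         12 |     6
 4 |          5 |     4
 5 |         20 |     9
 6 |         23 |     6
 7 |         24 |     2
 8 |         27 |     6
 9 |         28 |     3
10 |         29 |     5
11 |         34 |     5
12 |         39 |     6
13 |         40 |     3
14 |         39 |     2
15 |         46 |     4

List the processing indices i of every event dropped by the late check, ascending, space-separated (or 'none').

i=0 t=1 v=5: → [0,12); WM=0
i=1 t=11 v=1: → [9,21),[6,18),[3,15),[0,12); WM=10
i=2 t=11 v=8: → [9,21),[6,18),[3,15),[0,12); WM=10
i=3 t=12 v=6: → [12,24),[9,21),[6,18),[3,15); WM=11
i=4 t=5 v=4: DROP (t<11-4); WM=11
i=5 t=20 v=9: → [18,30),[15,27),[12,24),[9,21); WM=19; [0,12) fires=14 [3,15) fires=15 [6,18) fires=15
i=6 t=23 v=6: → [21,33),[18,30),[15,27),[12,24); WM=22; [9,21) fires=24
i=7 t=24 v=2: → [24,36),[21,33),[18,30),[15,27); WM=23
i=8 t=27 v=6: → [27,39),[24,36),[21,33),[18,30); WM=26; [12,24) fires=21
i=9 t=28 v=3: → [27,39),[24,36),[21,33),[18,30); WM=27; [15,27) fires=17
i=10 t=29 v=5: → [27,39),[24,36),[21,33),[18,30); WM=28
i=11 t=34 v=5: → [33,45),[30,42),[27,39),[24,36); WM=33; [18,30) fires=31 [21,33) fires=22
i=12 t=39 v=6: → [39,51),[36,48),[33,45),[30,42); WM=38; [24,36) fires=21
i=13 t=40 v=3: → [39,51),[36,48),[33,45),[30,42); WM=39; [27,39) fires=19
i=14 t=39 v=2: → [39,51),[36,48),[33,45),[30,42); WM=39
i=15 t=46 v=4: → [45,57),[42,54),[39,51),[36,48); WM=45; [30,42) fires=16 [33,45) fires=16

4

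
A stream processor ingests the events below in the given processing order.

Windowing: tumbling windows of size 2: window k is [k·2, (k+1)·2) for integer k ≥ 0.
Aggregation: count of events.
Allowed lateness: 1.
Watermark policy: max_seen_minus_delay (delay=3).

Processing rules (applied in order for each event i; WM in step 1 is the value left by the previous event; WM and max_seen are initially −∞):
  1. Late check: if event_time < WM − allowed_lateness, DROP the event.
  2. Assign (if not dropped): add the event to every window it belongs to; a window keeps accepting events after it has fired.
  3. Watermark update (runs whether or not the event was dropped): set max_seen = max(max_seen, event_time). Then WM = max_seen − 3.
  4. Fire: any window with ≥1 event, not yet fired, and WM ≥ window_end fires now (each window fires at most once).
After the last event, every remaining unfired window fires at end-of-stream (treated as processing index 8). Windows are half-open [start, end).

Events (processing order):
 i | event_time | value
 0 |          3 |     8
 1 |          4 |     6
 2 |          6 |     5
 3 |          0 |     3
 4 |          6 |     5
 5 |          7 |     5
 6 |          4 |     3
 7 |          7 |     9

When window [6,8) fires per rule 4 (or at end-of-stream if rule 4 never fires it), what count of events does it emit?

i=0 t=3 v=8: → [2,4); WM=0
i=1 t=4 v=6: → [4,6); WM=1
i=2 t=6 v=5: → [6,8); WM=3
i=3 t=0 v=3: DROP (t<3-1); WM=3
i=4 t=6 v=5: → [6,8); WM=3
i=5 t=7 v=5: → [6,8); WM=4; [2,4) fires=1
i=6 t=4 v=3: → [4,6); WM=4
i=7 t=7 v=9: → [6,8); WM=4

4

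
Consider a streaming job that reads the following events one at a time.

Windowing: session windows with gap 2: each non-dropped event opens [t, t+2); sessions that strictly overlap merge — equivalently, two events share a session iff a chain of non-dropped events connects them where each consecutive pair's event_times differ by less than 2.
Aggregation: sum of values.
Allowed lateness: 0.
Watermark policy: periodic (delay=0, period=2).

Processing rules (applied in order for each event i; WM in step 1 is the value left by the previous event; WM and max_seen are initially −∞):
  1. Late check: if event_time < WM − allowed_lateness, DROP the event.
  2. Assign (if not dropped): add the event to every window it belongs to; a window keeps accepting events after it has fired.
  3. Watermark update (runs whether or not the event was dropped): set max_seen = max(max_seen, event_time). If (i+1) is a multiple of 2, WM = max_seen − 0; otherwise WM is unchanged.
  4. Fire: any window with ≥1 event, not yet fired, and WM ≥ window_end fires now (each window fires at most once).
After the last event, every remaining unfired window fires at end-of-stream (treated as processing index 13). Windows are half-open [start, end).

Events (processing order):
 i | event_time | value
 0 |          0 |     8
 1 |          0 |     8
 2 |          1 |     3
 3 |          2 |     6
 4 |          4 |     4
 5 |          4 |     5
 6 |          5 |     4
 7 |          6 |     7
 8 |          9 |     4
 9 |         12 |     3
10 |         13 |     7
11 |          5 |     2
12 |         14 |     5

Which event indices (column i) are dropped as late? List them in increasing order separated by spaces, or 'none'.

i=0 t=0 v=8: → [0,2); WM=−∞
i=1 t=0 v=8: → [0,2); WM=0
i=2 t=1 v=3: → [0,3); WM=0
i=3 t=2 v=6: → [0,4); WM=2
i=4 t=4 v=4: → [4,6); WM=2
i=5 t=4 v=5: → [4,6); WM=4
i=6 t=5 v=4: → [4,7); WM=4
i=7 t=6 v=7: → [4,8); WM=6
i=8 t=9 v=4: → [9,11); WM=6
i=9 t=12 v=3: → [12,14); WM=12
i=10 t=13 v=7: → [12,15); WM=12
i=11 t=5 v=2: DROP (t<12-0); WM=13
i=12 t=14 v=5: → [12,16); WM=13

11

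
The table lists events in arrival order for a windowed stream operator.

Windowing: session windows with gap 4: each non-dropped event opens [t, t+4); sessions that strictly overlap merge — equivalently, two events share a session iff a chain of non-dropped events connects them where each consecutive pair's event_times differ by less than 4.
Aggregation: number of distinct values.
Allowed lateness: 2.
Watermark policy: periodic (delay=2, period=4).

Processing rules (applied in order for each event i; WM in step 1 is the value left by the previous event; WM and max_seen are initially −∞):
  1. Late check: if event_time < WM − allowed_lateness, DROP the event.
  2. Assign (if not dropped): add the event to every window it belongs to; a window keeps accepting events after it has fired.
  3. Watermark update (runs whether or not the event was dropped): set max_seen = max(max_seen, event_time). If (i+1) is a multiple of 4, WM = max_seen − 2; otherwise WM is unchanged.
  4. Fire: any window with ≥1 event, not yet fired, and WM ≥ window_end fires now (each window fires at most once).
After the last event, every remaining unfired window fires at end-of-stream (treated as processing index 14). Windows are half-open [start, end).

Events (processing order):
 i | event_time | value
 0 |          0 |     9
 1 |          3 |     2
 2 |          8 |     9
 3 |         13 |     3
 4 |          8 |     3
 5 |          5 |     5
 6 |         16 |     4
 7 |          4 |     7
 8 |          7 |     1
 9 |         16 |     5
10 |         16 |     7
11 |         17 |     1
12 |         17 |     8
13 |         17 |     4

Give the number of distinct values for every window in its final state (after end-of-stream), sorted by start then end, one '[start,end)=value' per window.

i=0 t=0 v=9: → [0,4); WM=−∞
i=1 t=3 v=2: → [0,7); WM=−∞
i=2 t=8 v=9: → [8,12); WM=−∞
i=3 t=13 v=3: → [13,17); WM=11
i=4 t=8 v=3: DROP (t<11-2); WM=11
i=5 t=5 v=5: DROP (t<11-2); WM=11
i=6 t=16 v=4: → [13,20); WM=11
i=7 t=4 v=7: DROP (t<11-2); WM=14
i=8 t=7 v=1: DROP (t<14-2); WM=14
i=9 t=16 v=5: → [13,20); WM=14
i=10 t=16 v=7: → [13,20); WM=14
i=11 t=17 v=1: → [13,21); WM=15
i=12 t=17 v=8: → [13,21); WM=15
i=13 t=17 v=4: → [13,21); WM=15

[0,7)=2 [8,12)=1 [13,21)=6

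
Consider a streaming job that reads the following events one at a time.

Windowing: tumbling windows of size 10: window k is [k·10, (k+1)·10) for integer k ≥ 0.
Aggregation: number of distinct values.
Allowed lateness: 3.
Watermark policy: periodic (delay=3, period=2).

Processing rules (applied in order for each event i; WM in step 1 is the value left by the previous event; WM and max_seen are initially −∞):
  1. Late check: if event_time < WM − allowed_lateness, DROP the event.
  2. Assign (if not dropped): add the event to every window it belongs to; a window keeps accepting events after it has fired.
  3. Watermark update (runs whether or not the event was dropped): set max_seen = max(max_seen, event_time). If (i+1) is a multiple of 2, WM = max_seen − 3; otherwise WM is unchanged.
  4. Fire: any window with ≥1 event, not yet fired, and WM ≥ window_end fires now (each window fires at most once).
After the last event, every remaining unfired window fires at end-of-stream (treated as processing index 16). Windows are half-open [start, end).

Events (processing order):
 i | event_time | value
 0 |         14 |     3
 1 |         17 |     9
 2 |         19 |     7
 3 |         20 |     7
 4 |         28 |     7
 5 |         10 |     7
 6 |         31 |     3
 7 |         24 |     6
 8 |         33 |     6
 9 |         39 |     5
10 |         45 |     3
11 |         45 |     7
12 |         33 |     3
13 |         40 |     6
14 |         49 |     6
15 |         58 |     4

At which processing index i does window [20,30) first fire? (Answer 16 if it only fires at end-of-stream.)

i=0 t=14 v=3: → [10,20); WM=−∞
i=1 t=17 v=9: → [10,20); WM=14
i=2 t=19 v=7: → [10,20); WM=14
i=3 t=20 v=7: → [20,30); WM=17
i=4 t=28 v=7: → [20,30); WM=17
i=5 t=10 v=7: DROP (t<17-3); WM=25; [10,20) fires=3
i=6 t=31 v=3: → [30,40); WM=25
i=7 t=24 v=6: → [20,30); WM=28
i=8 t=33 v=6: → [30,40); WM=28
i=9 t=39 v=5: → [30,40); WM=36; [20,30) fires=2
i=10 t=45 v=3: → [40,50); WM=36
i=11 t=45 v=7: → [40,50); WM=42; [30,40) fires=3
i=12 t=33 v=3: DROP (t<42-3); WM=42
i=13 t=40 v=6: → [40,50); WM=42
i=14 t=49 v=6: → [40,50); WM=42
i=15 t=58 v=4: → [50,60); WM=55; [40,50) fires=3

9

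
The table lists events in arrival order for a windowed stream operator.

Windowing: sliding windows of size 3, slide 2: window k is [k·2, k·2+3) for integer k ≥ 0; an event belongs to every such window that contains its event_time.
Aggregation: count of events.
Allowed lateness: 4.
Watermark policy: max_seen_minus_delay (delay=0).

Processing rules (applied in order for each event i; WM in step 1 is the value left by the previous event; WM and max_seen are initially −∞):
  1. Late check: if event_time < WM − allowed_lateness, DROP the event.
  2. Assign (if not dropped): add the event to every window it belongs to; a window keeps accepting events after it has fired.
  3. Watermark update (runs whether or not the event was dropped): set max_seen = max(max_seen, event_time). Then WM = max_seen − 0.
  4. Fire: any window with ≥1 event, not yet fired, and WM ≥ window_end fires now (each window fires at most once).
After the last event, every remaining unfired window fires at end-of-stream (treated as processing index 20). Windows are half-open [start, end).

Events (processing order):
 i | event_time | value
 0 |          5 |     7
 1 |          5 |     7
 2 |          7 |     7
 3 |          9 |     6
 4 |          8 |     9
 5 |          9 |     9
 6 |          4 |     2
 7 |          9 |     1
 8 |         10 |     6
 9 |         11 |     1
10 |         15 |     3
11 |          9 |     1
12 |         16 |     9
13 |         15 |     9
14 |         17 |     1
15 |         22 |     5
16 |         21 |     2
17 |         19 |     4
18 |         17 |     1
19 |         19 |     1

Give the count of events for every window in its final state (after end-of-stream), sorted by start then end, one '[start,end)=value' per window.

i=0 t=5 v=7: → [4,7); WM=5
i=1 t=5 v=7: → [4,7); WM=5
i=2 t=7 v=7: → [6,9); WM=7; [4,7) fires=2
i=3 t=9 v=6: → [8,11); WM=9; [6,9) fires=1
i=4 t=8 v=9: → [8,11),[6,9); WM=9
i=5 t=9 v=9: → [8,11); WM=9
i=6 t=4 v=2: DROP (t<9-4); WM=9
i=7 t=9 v=1: → [8,11); WM=9
i=8 t=10 v=6: → [10,13),[8,11); WM=10
i=9 t=11 v=1: → [10,13); WM=11; [8,11) fires=5
i=10 t=15 v=3: → [14,17); WM=15; [10,13) fires=2
i=11 t=9 v=1: DROP (t<15-4); WM=15
i=12 t=16 v=9: → [16,19),[14,17); WM=16
i=13 t=15 v=9: → [14,17); WM=16
i=14 t=17 v=1: → [16,19); WM=17; [14,17) fires=3
i=15 t=22 v=5: → [22,25),[20,23); WM=22; [16,19) fires=2
i=16 t=21 v=2: → [20,23); WM=22
i=17 t=19 v=4: → [18,21); WM=22; [18,21) fires=1
i=18 t=17 v=1: DROP (t<22-4); WM=22
i=19 t=19 v=1: → [18,21); WM=22

[4,7)=2 [6,9)=2 [8,11)=5 [10,13)=2 [14,17)=3 [16,19)=2 [18,21)=2 [20,23)=2 [22,25)=1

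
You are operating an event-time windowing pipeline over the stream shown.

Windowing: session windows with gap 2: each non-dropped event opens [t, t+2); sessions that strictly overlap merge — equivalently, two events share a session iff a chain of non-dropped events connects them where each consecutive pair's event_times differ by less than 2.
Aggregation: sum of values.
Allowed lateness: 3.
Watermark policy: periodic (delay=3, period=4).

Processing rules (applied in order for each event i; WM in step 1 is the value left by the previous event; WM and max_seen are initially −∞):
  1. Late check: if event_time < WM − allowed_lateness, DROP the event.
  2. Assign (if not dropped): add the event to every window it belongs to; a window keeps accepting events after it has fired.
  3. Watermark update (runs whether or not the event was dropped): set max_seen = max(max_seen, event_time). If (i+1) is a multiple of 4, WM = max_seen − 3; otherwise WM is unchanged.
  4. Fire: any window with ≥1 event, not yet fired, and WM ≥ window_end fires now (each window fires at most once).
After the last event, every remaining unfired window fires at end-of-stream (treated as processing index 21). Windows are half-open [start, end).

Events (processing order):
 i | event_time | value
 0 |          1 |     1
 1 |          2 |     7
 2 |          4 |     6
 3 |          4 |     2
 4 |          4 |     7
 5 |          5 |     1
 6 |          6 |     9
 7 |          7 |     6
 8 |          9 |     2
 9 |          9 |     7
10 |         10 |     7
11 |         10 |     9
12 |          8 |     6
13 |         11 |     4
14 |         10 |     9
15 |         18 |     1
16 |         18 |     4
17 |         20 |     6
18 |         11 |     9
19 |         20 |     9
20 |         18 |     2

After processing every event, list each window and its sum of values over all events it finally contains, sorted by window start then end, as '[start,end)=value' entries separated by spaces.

i=0 t=1 v=1: → [1,3); WM=−∞
i=1 t=2 v=7: → [1,4); WM=−∞
i=2 t=4 v=6: → [4,6); WM=−∞
i=3 t=4 v=2: → [4,6); WM=1
i=4 t=4 v=7: → [4,6); WM=1
i=5 t=5 v=1: → [4,7); WM=1
i=6 t=6 v=9: → [4,8); WM=1
i=7 t=7 v=6: → [4,9); WM=4
i=8 t=9 v=2: → [9,11); WM=4
i=9 t=9 v=7: → [9,11); WM=4
i=10 t=10 v=7: → [9,12); WM=4
i=11 t=10 v=9: → [9,12); WM=7
i=12 t=8 v=6: → [4,12); WM=7
i=13 t=11 v=4: → [4,13); WM=7
i=14 t=10 v=9: → [4,13); WM=7
i=15 t=18 v=1: → [18,20); WM=15
i=16 t=18 v=4: → [18,20); WM=15
i=17 t=20 v=6: → [20,22); WM=15
i=18 t=11 v=9: DROP (t<15-3); WM=15
i=19 t=20 v=9: → [20,22); WM=17
i=20 t=18 v=2: → [18,20); WM=17

[1,4)=8 [4,13)=75 [18,20)=7 [20,22)=15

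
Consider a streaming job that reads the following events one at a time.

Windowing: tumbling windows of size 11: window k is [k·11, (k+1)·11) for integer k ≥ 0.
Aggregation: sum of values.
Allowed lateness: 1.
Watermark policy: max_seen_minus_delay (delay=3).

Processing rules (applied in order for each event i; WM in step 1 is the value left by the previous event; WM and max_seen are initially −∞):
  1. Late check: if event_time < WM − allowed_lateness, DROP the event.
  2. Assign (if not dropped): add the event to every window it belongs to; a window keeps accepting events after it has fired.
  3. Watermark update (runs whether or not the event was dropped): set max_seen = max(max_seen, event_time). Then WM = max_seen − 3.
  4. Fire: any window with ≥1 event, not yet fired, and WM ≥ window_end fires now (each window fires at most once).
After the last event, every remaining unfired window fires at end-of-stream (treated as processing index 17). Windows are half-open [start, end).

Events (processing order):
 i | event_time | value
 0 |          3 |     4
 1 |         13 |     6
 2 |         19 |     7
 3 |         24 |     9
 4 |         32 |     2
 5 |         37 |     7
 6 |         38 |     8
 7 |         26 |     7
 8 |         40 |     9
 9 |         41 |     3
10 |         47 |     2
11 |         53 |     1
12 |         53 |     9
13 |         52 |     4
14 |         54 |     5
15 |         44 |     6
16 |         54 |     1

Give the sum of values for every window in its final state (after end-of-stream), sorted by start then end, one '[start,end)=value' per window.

[0,11)=4 [11,22)=13 [22,33)=11 [33,44)=27 [44,55)=22

i=0 t=3 v=4: → [0,11); WM=0
i=1 t=13 v=6: → [11,22); WM=10
i=2 t=19 v=7: → [11,22); WM=16; [0,11) fires=4
i=3 t=24 v=9: → [22,33); WM=21
i=4 t=32 v=2: → [22,33); WM=29; [11,22) fires=13
i=5 t=37 v=7: → [33,44); WM=34; [22,33) fires=11
i=6 t=38 v=8: → [33,44); WM=35
i=7 t=26 v=7: DROP (t<35-1); WM=35
i=8 t=40 v=9: → [33,44); WM=37
i=9 t=41 v=3: → [33,44); WM=38
i=10 t=47 v=2: → [44,55); WM=44; [33,44) fires=27
i=11 t=53 v=1: → [44,55); WM=50
i=12 t=53 v=9: → [44,55); WM=50
i=13 t=52 v=4: → [44,55); WM=50
i=14 t=54 v=5: → [44,55); WM=51
i=15 t=44 v=6: DROP (t<51-1); WM=51
i=16 t=54 v=1: → [44,55); WM=51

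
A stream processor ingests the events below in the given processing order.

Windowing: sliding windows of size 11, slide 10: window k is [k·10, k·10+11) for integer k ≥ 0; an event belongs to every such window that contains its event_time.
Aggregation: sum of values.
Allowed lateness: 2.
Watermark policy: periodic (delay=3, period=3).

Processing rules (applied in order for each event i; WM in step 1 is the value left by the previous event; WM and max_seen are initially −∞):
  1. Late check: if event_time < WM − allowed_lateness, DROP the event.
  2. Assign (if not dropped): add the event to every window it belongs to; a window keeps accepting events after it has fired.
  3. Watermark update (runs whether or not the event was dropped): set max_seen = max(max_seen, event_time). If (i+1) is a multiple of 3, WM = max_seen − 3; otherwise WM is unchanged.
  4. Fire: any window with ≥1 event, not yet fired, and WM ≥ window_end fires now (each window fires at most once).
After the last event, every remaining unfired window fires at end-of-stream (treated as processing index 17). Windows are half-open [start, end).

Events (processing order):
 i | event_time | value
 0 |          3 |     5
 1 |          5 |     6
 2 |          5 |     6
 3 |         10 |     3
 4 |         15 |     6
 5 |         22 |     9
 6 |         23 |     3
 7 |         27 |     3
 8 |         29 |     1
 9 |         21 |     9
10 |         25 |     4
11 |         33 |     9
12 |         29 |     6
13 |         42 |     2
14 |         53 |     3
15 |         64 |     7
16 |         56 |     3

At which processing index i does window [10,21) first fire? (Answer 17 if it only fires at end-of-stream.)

i=0 t=3 v=5: → [0,11); WM=−∞
i=1 t=5 v=6: → [0,11); WM=−∞
i=2 t=5 v=6: → [0,11); WM=2
i=3 t=10 v=3: → [10,21),[0,11); WM=2
i=4 t=15 v=6: → [10,21); WM=2
i=5 t=22 v=9: → [20,31); WM=19; [0,11) fires=20
i=6 t=23 v=3: → [20,31); WM=19
i=7 t=27 v=3: → [20,31); WM=19
i=8 t=29 v=1: → [20,31); WM=26; [10,21) fires=9
i=9 t=21 v=9: DROP (t<26-2); WM=26
i=10 t=25 v=4: → [20,31); WM=26
i=11 t=33 v=9: → [30,41); WM=30
i=12 t=29 v=6: → [20,31); WM=30
i=13 t=42 v=2: → [40,51); WM=30
i=14 t=53 v=3: → [50,61); WM=50; [20,31) fires=26 [30,41) fires=9
i=15 t=64 v=7: → [60,71); WM=50
i=16 t=56 v=3: → [50,61); WM=50

8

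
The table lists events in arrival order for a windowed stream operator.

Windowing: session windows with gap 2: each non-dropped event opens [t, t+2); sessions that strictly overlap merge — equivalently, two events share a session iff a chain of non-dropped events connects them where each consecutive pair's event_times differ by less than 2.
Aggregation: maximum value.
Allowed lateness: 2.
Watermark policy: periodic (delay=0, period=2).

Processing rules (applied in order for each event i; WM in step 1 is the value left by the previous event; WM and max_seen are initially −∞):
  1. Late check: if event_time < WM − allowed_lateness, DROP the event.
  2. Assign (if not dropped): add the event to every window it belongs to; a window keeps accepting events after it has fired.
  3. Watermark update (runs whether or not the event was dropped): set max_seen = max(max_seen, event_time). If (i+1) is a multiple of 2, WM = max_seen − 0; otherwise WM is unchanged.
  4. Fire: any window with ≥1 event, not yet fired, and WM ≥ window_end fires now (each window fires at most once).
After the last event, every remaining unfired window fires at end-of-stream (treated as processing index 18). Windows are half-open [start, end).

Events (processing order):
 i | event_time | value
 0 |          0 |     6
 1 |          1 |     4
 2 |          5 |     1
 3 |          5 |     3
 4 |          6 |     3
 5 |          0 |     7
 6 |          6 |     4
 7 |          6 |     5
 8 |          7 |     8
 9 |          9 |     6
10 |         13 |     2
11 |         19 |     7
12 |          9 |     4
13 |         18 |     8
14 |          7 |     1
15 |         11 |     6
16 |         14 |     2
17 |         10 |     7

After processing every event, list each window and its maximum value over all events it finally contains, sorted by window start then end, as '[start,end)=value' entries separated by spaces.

i=0 t=0 v=6: → [0,2); WM=−∞
i=1 t=1 v=4: → [0,3); WM=1
i=2 t=5 v=1: → [5,7); WM=1
i=3 t=5 v=3: → [5,7); WM=5
i=4 t=6 v=3: → [5,8); WM=5
i=5 t=0 v=7: DROP (t<5-2); WM=6
i=6 t=6 v=4: → [5,8); WM=6
i=7 t=6 v=5: → [5,8); WM=6
i=8 t=7 v=8: → [5,9); WM=6
i=9 t=9 v=6: → [9,11); WM=9
i=10 t=13 v=2: → [13,15); WM=9
i=11 t=19 v=7: → [19,21); WM=19
i=12 t=9 v=4: DROP (t<19-2); WM=19
i=13 t=18 v=8: → [18,21); WM=19
i=14 t=7 v=1: DROP (t<19-2); WM=19
i=15 t=11 v=6: DROP (t<19-2); WM=19
i=16 t=14 v=2: DROP (t<19-2); WM=19
i=17 t=10 v=7: DROP (t<19-2); WM=19

[0,3)=6 [5,9)=8 [9,11)=6 [13,15)=2 [18,21)=8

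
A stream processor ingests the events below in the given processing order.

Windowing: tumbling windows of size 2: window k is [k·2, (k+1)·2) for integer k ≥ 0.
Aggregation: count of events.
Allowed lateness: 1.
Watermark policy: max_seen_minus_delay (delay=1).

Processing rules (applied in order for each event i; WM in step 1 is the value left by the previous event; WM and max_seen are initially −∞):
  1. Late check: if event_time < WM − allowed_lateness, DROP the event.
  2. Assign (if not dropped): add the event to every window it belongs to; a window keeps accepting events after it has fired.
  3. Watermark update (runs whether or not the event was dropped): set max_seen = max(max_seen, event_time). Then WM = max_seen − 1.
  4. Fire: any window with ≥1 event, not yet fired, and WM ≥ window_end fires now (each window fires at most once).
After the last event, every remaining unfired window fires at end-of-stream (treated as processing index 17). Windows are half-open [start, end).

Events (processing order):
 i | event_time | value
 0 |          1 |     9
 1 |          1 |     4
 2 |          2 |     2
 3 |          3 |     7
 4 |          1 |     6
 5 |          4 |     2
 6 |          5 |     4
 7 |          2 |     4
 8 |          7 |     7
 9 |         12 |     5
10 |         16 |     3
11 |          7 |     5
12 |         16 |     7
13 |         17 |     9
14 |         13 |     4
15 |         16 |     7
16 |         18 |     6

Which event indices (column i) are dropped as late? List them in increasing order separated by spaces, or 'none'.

i=0 t=1 v=9: → [0,2); WM=0
i=1 t=1 v=4: → [0,2); WM=0
i=2 t=2 v=2: → [2,4); WM=1
i=3 t=3 v=7: → [2,4); WM=2; [0,2) fires=2
i=4 t=1 v=6: → [0,2); WM=2
i=5 t=4 v=2: → [4,6); WM=3
i=6 t=5 v=4: → [4,6); WM=4; [2,4) fires=2
i=7 t=2 v=4: DROP (t<4-1); WM=4
i=8 t=7 v=7: → [6,8); WM=6; [4,6) fires=2
i=9 t=12 v=5: → [12,14); WM=11; [6,8) fires=1
i=10 t=16 v=3: → [16,18); WM=15; [12,14) fires=1
i=11 t=7 v=5: DROP (t<15-1); WM=15
i=12 t=16 v=7: → [16,18); WM=15
i=13 t=17 v=9: → [16,18); WM=16
i=14 t=13 v=4: DROP (t<16-1); WM=16
i=15 t=16 v=7: → [16,18); WM=16
i=16 t=18 v=6: → [18,20); WM=17

7 11 14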